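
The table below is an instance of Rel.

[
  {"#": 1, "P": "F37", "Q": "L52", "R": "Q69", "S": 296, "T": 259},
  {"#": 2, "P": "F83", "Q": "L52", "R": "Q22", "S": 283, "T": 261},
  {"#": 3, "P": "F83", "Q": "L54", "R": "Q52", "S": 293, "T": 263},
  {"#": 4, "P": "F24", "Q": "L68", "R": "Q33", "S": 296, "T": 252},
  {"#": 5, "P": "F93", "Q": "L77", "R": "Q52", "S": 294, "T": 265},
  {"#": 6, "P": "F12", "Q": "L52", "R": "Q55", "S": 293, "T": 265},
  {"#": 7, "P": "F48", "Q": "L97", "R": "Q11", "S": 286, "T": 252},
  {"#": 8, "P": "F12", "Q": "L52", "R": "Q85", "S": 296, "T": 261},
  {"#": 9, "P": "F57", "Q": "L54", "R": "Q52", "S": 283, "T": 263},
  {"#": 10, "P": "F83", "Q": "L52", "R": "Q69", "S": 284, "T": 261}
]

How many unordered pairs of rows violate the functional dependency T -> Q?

T=261: all 3 rows agree on Q — 0 pairs.
T=263: all 2 rows agree on Q — 0 pairs.
T=252: violating pairs (4,7) — 1 pair.
T=265: violating pairs (5,6) — 1 pair.

2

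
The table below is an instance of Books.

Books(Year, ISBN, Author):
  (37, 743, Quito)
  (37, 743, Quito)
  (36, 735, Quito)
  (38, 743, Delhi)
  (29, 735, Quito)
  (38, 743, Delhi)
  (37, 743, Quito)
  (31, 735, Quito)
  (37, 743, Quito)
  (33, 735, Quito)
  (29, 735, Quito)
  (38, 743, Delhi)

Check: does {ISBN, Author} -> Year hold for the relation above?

No

(ISBN=743, Author=Quito): 4 rows → Year = 37, 37, 37, 37 ✓
(ISBN=735, Author=Quito): 5 rows → Year takes values {36, 29, 31, 33} — violation
(ISBN=743, Author=Delhi): 3 rows → Year = 38, 38, 38 ✓
Two rows agree on {ISBN, Author} but differ on Year, so {ISBN, Author} -> Year does not hold.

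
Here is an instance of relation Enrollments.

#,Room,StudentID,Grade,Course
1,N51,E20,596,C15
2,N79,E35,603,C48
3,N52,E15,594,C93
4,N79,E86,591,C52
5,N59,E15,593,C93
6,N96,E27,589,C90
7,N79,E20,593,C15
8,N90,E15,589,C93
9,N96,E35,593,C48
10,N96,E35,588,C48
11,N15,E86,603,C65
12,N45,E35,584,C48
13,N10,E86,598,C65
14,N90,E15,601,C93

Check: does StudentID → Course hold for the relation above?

StudentID=E20: rows 1, 7 → Course = C15, C15 ✓
StudentID=E35: rows 2, 9, 10, 12 → Course = C48, C48, C48, C48 ✓
StudentID=E15: rows 3, 5, 8, 14 → Course = C93, C93, C93, C93 ✓
StudentID=E86: rows 4, 11, 13 → Course takes values {C52, C65} — violation
StudentID=E27: row 6 → Course = C90 ✓
Two rows agree on StudentID but differ on Course, so StudentID → Course does not hold.

No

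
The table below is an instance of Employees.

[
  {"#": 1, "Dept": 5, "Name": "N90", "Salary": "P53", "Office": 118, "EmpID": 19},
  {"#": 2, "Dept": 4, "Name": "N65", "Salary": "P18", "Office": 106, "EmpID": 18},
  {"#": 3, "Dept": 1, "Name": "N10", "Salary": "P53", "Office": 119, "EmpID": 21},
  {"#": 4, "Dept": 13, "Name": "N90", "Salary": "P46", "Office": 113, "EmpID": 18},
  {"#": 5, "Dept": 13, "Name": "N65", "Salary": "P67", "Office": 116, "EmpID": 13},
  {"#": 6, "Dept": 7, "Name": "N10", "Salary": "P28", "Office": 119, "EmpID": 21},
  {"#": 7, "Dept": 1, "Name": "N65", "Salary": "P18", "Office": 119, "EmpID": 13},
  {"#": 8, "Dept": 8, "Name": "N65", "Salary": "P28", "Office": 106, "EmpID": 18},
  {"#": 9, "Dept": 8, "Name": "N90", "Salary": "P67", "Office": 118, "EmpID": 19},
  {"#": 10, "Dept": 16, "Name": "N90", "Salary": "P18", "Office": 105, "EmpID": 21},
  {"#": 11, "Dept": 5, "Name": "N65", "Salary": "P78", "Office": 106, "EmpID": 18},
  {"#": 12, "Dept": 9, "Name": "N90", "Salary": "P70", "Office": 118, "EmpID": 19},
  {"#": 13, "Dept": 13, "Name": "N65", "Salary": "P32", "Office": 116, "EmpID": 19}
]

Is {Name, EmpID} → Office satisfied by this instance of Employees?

(Name=N90, EmpID=19): rows 1, 9, 12 → Office = 118, 118, 118 ✓
(Name=N65, EmpID=18): rows 2, 8, 11 → Office = 106, 106, 106 ✓
(Name=N10, EmpID=21): rows 3, 6 → Office = 119, 119 ✓
(Name=N90, EmpID=18): row 4 → Office = 113 ✓
(Name=N65, EmpID=13): rows 5, 7 → Office takes values {116, 119} — violation
(Name=N90, EmpID=21): row 10 → Office = 105 ✓
(Name=N65, EmpID=19): row 13 → Office = 116 ✓
Two rows agree on {Name, EmpID} but differ on Office, so {Name, EmpID} → Office does not hold.

No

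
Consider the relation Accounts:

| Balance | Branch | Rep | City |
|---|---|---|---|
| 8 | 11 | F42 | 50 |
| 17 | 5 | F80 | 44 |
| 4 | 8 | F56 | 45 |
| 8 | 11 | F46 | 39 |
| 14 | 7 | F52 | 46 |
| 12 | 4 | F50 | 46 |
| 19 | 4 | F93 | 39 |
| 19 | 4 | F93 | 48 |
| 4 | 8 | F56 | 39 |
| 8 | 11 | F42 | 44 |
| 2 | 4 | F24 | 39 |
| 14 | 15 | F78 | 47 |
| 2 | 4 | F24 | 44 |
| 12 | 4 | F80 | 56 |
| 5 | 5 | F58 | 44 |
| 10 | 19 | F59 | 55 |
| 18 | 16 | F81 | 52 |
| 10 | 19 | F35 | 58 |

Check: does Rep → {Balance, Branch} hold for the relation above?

No

Rep=F42: 2 rows → {Balance,Branch} = (8, 11), (8, 11) ✓
Rep=F80: 2 rows → {Balance,Branch} takes values {(17, 5), (12, 4)} — violation
Rep=F56: 2 rows → {Balance,Branch} = (4, 8), (4, 8) ✓
Rep=F46: 1 row → {Balance,Branch} = (8, 11) ✓
Rep=F52: 1 row → {Balance,Branch} = (14, 7) ✓
Rep=F50: 1 row → {Balance,Branch} = (12, 4) ✓
Rep=F93: 2 rows → {Balance,Branch} = (19, 4), (19, 4) ✓
Rep=F24: 2 rows → {Balance,Branch} = (2, 4), (2, 4) ✓
Rep=F78: 1 row → {Balance,Branch} = (14, 15) ✓
Rep=F58: 1 row → {Balance,Branch} = (5, 5) ✓
Rep=F59: 1 row → {Balance,Branch} = (10, 19) ✓
Rep=F81: 1 row → {Balance,Branch} = (18, 16) ✓
Rep=F35: 1 row → {Balance,Branch} = (10, 19) ✓
Two rows agree on Rep but differ on {Balance, Branch}, so Rep → {Balance, Branch} does not hold.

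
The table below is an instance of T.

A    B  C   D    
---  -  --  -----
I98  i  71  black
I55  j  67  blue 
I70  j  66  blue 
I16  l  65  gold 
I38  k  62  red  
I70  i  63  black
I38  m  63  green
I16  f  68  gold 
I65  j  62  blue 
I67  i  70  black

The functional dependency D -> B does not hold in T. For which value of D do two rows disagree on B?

D=black: 3 rows → B = i, i, i ✓
D=blue: 3 rows → B = j, j, j ✓
D=gold: 2 rows → B takes values {l, f} — violation
D=red: 1 row → B = k ✓
D=green: 1 row → B = m ✓
The only D value with inconsistent B is D=gold.

gold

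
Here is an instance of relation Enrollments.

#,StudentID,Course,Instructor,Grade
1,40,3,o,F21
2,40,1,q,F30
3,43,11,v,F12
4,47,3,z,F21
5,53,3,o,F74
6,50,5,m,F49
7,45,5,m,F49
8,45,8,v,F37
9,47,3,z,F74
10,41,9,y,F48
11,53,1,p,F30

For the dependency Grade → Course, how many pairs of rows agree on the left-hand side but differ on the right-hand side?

0

Grade=F21: all 2 rows agree on Course — 0 pairs.
Grade=F30: all 2 rows agree on Course — 0 pairs.
Grade=F74: all 2 rows agree on Course — 0 pairs.
Grade=F49: all 2 rows agree on Course — 0 pairs.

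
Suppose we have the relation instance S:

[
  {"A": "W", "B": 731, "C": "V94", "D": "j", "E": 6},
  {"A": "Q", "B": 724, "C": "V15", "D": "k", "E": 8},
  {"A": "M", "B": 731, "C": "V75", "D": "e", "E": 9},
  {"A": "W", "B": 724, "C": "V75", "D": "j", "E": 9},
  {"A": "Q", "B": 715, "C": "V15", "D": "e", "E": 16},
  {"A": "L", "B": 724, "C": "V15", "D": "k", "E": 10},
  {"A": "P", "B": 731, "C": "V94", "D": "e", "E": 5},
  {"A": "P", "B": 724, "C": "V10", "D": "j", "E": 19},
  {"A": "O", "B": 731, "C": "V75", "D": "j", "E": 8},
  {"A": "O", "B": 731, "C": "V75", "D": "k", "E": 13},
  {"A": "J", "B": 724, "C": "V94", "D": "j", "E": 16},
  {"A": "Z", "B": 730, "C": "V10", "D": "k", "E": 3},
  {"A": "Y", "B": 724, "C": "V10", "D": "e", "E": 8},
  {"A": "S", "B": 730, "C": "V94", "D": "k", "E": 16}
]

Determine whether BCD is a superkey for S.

Two distinct rows share (B=724, C=V15, D=k), so BCD does not determine every attribute — not a superkey.

No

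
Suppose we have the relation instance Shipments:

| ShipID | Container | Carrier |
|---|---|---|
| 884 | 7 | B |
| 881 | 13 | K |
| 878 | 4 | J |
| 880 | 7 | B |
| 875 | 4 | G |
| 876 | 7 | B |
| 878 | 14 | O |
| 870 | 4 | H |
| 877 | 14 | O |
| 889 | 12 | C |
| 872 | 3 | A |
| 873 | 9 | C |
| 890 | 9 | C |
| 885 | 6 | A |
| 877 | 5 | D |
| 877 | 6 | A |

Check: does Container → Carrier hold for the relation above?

No

Container=7: 3 rows → Carrier = B, B, B ✓
Container=13: 1 row → Carrier = K ✓
Container=4: 3 rows → Carrier takes values {J, G, H} — violation
Container=14: 2 rows → Carrier = O, O ✓
Container=12: 1 row → Carrier = C ✓
Container=3: 1 row → Carrier = A ✓
Container=9: 2 rows → Carrier = C, C ✓
Container=6: 2 rows → Carrier = A, A ✓
Container=5: 1 row → Carrier = D ✓
Two rows agree on Container but differ on Carrier, so Container → Carrier does not hold.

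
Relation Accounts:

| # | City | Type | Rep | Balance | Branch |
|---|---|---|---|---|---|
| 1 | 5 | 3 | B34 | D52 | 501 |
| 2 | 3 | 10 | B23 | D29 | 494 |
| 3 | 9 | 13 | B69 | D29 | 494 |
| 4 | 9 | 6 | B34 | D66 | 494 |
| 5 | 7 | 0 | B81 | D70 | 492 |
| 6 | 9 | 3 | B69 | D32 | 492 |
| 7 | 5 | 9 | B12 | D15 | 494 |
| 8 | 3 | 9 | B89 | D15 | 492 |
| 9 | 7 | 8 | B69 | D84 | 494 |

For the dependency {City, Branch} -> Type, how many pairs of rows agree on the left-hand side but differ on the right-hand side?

1

(City=9, Branch=494): violating pairs (3,4) — 1 pair.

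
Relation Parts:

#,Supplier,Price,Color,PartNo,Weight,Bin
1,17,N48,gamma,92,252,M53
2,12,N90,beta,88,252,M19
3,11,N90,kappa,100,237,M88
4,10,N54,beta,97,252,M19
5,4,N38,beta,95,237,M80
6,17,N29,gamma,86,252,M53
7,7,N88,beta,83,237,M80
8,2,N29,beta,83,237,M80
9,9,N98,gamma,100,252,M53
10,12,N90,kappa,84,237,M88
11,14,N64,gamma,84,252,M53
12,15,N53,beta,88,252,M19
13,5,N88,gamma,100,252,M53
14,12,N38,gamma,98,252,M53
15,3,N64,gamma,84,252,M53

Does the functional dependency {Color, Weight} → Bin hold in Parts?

(Color=gamma, Weight=252): rows 1, 6, 9, 11, 13, 14, 15 → Bin = M53, M53, M53, M53, M53, M53, M53 ✓
(Color=beta, Weight=252): rows 2, 4, 12 → Bin = M19, M19, M19 ✓
(Color=kappa, Weight=237): rows 3, 10 → Bin = M88, M88 ✓
(Color=beta, Weight=237): rows 5, 7, 8 → Bin = M80, M80, M80 ✓
Every {Color, Weight} value is associated with a single Bin value, so {Color, Weight} → Bin holds.

Yes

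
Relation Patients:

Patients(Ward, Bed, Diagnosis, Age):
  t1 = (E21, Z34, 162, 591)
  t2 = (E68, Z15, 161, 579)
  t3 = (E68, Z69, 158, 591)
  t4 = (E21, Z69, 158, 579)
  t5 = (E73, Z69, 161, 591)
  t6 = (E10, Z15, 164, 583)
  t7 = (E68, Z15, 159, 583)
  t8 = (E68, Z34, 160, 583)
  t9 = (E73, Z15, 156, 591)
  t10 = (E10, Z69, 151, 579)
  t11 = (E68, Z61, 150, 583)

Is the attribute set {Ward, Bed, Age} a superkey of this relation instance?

All 11 rows have distinct {Ward, Bed, Age} values, so {Ward, Bed, Age} → (all attributes) holds and {Ward, Bed, Age} is a superkey.

Yes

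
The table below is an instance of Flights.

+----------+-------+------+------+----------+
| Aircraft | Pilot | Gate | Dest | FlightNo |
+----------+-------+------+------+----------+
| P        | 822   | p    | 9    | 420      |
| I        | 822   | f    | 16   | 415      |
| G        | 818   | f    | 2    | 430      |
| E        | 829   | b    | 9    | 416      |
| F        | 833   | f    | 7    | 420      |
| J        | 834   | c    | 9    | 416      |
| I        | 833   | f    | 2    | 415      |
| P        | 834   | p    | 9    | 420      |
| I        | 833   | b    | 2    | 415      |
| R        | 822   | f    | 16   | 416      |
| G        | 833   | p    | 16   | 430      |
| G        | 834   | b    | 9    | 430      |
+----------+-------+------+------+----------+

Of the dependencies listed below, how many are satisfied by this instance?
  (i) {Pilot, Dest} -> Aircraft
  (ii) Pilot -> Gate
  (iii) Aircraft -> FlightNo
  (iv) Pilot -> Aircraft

(i) {Pilot, Dest} -> Aircraft: (Pilot=822, Dest=16): 2 rows → Aircraft takes values {I, R} — violation; (Pilot=834, Dest=9): 3 rows → Aircraft takes values {J, P, G} — violation — fails.
(ii) Pilot -> Gate: Pilot=822: 3 rows → Gate takes values {p, f} — violation; Pilot=833: 4 rows → Gate takes values {f, b, p} — violation; Pilot=834: 3 rows → Gate takes values {c, p, b} — violation — fails.
(iii) Aircraft -> FlightNo: every LHS value maps to a single RHS value — holds.
(iv) Pilot -> Aircraft: Pilot=822: 3 rows → Aircraft takes values {P, I, R} — violation; Pilot=833: 4 rows → Aircraft takes values {F, I, G} — violation; Pilot=834: 3 rows → Aircraft takes values {J, P, G} — violation — fails.
1 of the 4 dependencies holds.

1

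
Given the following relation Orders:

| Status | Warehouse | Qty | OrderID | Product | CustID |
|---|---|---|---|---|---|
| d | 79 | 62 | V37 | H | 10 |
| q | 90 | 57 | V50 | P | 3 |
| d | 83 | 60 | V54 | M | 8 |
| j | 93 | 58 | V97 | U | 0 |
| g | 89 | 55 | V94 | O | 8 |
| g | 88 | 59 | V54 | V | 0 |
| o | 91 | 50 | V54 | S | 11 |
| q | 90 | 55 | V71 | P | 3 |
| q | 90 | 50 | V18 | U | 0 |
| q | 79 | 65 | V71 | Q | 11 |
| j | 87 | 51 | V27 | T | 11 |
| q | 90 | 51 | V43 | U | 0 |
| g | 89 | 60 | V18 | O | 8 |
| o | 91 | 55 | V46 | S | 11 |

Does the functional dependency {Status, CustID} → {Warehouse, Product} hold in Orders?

(Status=d, CustID=10): 1 row → {Warehouse,Product} = (79, H) ✓
(Status=q, CustID=3): 2 rows → {Warehouse,Product} = (90, P), (90, P) ✓
(Status=d, CustID=8): 1 row → {Warehouse,Product} = (83, M) ✓
(Status=j, CustID=0): 1 row → {Warehouse,Product} = (93, U) ✓
(Status=g, CustID=8): 2 rows → {Warehouse,Product} = (89, O), (89, O) ✓
(Status=g, CustID=0): 1 row → {Warehouse,Product} = (88, V) ✓
(Status=o, CustID=11): 2 rows → {Warehouse,Product} = (91, S), (91, S) ✓
(Status=q, CustID=0): 2 rows → {Warehouse,Product} = (90, U), (90, U) ✓
(Status=q, CustID=11): 1 row → {Warehouse,Product} = (79, Q) ✓
(Status=j, CustID=11): 1 row → {Warehouse,Product} = (87, T) ✓
Every {Status, CustID} value is associated with a single {Warehouse, Product} value, so {Status, CustID} → {Warehouse, Product} holds.

Yes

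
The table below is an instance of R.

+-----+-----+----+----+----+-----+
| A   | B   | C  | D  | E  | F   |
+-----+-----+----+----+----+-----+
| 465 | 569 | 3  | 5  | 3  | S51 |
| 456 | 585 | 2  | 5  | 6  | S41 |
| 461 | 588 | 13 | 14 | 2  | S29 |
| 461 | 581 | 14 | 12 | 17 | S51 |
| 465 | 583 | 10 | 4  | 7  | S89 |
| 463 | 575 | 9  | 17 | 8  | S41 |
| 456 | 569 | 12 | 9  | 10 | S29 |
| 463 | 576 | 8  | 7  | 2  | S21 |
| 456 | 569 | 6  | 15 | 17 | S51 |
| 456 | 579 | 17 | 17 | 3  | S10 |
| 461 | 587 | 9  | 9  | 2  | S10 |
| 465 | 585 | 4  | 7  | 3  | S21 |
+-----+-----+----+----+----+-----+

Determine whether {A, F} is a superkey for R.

Yes

All 12 rows have distinct {A, F} values, so {A, F} → (all attributes) holds and {A, F} is a superkey.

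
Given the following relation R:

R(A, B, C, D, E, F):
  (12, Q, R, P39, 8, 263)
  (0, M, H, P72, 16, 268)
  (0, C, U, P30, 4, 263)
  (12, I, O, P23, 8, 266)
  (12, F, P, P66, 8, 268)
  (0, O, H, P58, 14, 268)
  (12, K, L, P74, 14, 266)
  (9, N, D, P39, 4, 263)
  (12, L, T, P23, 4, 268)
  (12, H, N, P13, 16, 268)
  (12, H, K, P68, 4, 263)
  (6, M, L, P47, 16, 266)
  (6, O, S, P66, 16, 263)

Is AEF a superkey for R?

Yes

All 13 rows have distinct AEF values, so AEF → (all attributes) holds and AEF is a superkey.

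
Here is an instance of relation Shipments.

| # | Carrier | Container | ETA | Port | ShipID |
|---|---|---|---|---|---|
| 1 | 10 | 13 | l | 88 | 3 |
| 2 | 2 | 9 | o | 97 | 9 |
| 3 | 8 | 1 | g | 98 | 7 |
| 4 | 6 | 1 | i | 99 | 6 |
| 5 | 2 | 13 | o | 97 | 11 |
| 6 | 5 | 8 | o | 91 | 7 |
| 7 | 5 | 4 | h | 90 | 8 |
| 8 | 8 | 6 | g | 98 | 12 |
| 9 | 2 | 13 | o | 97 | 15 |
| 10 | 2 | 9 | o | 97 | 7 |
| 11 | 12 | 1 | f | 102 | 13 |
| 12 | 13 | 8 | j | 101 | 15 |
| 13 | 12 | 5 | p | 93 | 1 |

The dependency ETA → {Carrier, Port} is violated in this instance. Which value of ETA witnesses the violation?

o

ETA=l: row 1 → {Carrier,Port} = (10, 88) ✓
ETA=o: rows 2, 5, 6, 9, 10 → {Carrier,Port} takes values {(2, 97), (5, 91)} — violation
ETA=g: rows 3, 8 → {Carrier,Port} = (8, 98), (8, 98) ✓
ETA=i: row 4 → {Carrier,Port} = (6, 99) ✓
ETA=h: row 7 → {Carrier,Port} = (5, 90) ✓
ETA=f: row 11 → {Carrier,Port} = (12, 102) ✓
ETA=j: row 12 → {Carrier,Port} = (13, 101) ✓
ETA=p: row 13 → {Carrier,Port} = (12, 93) ✓
The only ETA value with inconsistent RHS is ETA=o.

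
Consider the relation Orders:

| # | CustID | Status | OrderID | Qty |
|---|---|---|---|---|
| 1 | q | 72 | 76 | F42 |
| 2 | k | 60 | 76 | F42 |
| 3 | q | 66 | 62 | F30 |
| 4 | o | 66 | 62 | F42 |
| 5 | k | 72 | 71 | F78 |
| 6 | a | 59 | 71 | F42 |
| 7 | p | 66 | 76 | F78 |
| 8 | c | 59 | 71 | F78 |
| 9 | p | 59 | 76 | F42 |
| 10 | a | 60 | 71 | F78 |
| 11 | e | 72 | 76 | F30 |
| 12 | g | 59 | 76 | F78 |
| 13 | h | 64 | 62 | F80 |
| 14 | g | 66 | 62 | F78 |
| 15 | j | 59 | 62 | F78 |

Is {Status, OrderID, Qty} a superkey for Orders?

All 15 rows have distinct {Status, OrderID, Qty} values, so {Status, OrderID, Qty} → (all attributes) holds and {Status, OrderID, Qty} is a superkey.

Yes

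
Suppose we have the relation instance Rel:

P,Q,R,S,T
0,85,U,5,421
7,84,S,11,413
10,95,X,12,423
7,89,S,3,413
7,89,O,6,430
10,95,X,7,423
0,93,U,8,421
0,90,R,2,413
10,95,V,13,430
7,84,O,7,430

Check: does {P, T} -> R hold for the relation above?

(P=0, T=421): 2 rows → R = U, U ✓
(P=7, T=413): 2 rows → R = S, S ✓
(P=10, T=423): 2 rows → R = X, X ✓
(P=7, T=430): 2 rows → R = O, O ✓
(P=0, T=413): 1 row → R = R ✓
(P=10, T=430): 1 row → R = V ✓
Every {P, T} value is associated with a single R value, so {P, T} -> R holds.

Yes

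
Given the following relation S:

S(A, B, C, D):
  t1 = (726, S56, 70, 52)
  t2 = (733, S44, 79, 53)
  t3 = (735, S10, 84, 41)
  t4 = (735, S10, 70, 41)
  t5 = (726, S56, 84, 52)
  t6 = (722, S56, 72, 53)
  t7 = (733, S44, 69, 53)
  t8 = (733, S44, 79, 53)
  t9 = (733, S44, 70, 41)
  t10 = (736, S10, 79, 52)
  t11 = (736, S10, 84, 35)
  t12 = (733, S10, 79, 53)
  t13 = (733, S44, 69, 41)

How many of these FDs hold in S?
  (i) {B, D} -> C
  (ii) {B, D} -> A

1

(i) {B, D} -> C: (B=S56, D=52): rows 1, 5 → C takes values {70, 84} — violation; (B=S44, D=53): rows 2, 7, 8 → C takes values {79, 69} — violation; (B=S10, D=41): rows 3, 4 → C takes values {84, 70} — violation; (B=S44, D=41): rows 9, 13 → C takes values {70, 69} — violation — fails.
(ii) {B, D} -> A: every LHS value maps to a single RHS value — holds.
1 of the 2 dependencies holds.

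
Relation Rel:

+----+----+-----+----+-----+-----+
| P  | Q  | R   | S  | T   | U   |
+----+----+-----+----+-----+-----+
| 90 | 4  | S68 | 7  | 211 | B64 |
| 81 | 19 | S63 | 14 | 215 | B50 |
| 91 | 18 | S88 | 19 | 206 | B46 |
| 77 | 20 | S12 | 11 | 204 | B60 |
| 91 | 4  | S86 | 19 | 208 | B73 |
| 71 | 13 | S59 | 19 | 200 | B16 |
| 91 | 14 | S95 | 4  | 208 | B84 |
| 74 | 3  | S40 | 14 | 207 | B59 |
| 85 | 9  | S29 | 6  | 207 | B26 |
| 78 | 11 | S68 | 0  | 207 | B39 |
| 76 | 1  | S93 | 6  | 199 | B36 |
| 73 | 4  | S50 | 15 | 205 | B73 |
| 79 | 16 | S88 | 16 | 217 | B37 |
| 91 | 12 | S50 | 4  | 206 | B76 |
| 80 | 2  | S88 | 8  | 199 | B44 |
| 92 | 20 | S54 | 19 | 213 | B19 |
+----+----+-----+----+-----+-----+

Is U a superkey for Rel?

No

Two distinct rows share U=B73, so U does not determine every attribute — not a superkey.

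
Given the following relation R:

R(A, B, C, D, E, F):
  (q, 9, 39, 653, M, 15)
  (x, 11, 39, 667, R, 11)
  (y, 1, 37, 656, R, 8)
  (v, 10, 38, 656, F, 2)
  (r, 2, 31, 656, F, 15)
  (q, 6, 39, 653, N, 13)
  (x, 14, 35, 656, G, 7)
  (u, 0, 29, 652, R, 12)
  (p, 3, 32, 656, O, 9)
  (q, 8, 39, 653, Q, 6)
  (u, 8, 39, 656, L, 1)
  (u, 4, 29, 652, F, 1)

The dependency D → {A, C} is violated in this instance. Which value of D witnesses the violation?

656

D=653: 3 rows → {A,C} = (q, 39), (q, 39), (q, 39) ✓
D=667: 1 row → {A,C} = (x, 39) ✓
D=656: 6 rows → {A,C} takes values {(y, 37), (v, 38), (r, 31), (x, 35), (p, 32), (u, 39)} — violation
D=652: 2 rows → {A,C} = (u, 29), (u, 29) ✓
The only D value with inconsistent RHS is D=656.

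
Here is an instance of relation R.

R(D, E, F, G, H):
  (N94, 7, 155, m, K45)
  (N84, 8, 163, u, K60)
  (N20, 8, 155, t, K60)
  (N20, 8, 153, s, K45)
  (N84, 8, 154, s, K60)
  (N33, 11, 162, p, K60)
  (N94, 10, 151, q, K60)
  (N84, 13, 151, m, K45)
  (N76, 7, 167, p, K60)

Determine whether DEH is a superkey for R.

Two distinct rows share (D=N84, E=8, H=K60), so DEH does not determine every attribute — not a superkey.

No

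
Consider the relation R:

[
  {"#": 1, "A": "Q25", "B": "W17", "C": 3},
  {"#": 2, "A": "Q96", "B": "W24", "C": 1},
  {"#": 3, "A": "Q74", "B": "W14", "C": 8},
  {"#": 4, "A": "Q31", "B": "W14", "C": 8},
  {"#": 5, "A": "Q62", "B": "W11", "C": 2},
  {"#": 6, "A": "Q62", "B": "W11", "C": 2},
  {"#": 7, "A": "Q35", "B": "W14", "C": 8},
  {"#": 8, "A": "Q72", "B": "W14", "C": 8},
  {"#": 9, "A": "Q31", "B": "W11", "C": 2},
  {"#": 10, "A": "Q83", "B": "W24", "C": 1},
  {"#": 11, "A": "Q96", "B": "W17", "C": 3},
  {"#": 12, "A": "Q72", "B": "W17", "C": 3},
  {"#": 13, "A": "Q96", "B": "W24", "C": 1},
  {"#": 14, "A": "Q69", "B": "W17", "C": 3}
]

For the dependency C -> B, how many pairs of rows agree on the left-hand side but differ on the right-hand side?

0

C=3: all 4 rows agree on B — 0 pairs.
C=1: all 3 rows agree on B — 0 pairs.
C=8: all 4 rows agree on B — 0 pairs.
C=2: all 3 rows agree on B — 0 pairs.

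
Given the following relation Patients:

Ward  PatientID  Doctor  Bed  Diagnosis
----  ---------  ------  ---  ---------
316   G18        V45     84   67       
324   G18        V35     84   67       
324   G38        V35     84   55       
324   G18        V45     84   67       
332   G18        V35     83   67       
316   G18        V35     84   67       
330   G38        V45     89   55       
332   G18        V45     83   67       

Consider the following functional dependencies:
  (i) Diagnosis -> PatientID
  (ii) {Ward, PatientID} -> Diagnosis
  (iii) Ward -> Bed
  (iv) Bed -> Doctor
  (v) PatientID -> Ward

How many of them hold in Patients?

3

(i) Diagnosis -> PatientID: every LHS value maps to a single RHS value — holds.
(ii) {Ward, PatientID} -> Diagnosis: every LHS value maps to a single RHS value — holds.
(iii) Ward -> Bed: every LHS value maps to a single RHS value — holds.
(iv) Bed -> Doctor: Bed=84: 5 rows → Doctor takes values {V45, V35} — violation; Bed=83: 2 rows → Doctor takes values {V35, V45} — violation — fails.
(v) PatientID -> Ward: PatientID=G18: 6 rows → Ward takes values {316, 324, 332} — violation; PatientID=G38: 2 rows → Ward takes values {324, 330} — violation — fails.
3 of the 5 dependencies hold.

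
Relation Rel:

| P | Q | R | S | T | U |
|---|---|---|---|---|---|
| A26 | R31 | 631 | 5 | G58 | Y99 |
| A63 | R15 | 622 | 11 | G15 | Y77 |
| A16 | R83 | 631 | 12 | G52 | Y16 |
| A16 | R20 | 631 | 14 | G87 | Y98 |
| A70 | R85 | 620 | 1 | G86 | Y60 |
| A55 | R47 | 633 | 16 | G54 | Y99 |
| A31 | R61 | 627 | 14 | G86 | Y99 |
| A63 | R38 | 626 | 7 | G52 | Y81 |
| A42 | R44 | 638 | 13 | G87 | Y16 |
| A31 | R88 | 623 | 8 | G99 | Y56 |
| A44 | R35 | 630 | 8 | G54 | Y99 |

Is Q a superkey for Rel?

Yes

All 11 rows have distinct Q values, so Q → (all attributes) holds and Q is a superkey.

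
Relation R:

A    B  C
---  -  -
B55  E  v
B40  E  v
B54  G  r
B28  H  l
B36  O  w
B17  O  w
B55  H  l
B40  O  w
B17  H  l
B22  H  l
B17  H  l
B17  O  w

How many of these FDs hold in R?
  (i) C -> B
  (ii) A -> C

(i) C -> B: every LHS value maps to a single RHS value — holds.
(ii) A -> C: A=B55: 2 rows → C takes values {v, l} — violation; A=B40: 2 rows → C takes values {v, w} — violation; A=B17: 4 rows → C takes values {w, l} — violation — fails.
1 of the 2 dependencies holds.

1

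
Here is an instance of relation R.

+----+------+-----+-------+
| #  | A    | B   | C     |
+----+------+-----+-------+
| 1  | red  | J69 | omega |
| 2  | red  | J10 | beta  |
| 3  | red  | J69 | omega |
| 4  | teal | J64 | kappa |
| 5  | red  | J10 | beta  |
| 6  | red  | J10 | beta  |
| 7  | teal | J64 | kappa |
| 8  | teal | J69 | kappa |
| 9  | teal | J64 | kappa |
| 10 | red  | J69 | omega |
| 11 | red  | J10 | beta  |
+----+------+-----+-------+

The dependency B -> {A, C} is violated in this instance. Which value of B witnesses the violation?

B=J69: rows 1, 3, 8, 10 → {A,C} takes values {(red, omega), (teal, kappa)} — violation
B=J10: rows 2, 5, 6, 11 → {A,C} = (red, beta), (red, beta), (red, beta), (red, beta) ✓
B=J64: rows 4, 7, 9 → {A,C} = (teal, kappa), (teal, kappa), (teal, kappa) ✓
The only B value with inconsistent RHS is B=J69.

J69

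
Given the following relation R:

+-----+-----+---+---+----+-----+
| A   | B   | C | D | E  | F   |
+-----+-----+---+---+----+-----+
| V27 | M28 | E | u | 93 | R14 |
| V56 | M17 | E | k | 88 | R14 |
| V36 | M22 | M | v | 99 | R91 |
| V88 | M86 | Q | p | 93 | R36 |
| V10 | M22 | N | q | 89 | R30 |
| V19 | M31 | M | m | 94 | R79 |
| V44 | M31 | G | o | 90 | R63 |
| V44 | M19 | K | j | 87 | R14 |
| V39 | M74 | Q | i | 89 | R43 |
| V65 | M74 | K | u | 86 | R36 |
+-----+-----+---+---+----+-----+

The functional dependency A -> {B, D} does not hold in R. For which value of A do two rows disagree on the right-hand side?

A=V27: 1 row → {B,D} = (M28, u) ✓
A=V56: 1 row → {B,D} = (M17, k) ✓
A=V36: 1 row → {B,D} = (M22, v) ✓
A=V88: 1 row → {B,D} = (M86, p) ✓
A=V10: 1 row → {B,D} = (M22, q) ✓
A=V19: 1 row → {B,D} = (M31, m) ✓
A=V44: 2 rows → {B,D} takes values {(M31, o), (M19, j)} — violation
A=V39: 1 row → {B,D} = (M74, i) ✓
A=V65: 1 row → {B,D} = (M74, u) ✓
The only A value with inconsistent RHS is A=V44.

V44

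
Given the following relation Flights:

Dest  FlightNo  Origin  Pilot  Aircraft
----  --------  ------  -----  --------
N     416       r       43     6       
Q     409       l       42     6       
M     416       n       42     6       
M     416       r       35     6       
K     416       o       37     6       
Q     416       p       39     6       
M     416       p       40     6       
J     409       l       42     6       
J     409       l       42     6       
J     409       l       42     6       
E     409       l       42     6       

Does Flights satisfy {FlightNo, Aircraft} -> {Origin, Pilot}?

No

(FlightNo=416, Aircraft=6): 6 rows → {Origin,Pilot} takes values {(r, 43), (n, 42), (r, 35), (o, 37), (p, 39), (p, 40)} — violation
(FlightNo=409, Aircraft=6): 5 rows → {Origin,Pilot} = (l, 42), (l, 42), (l, 42), (l, 42), (l, 42) ✓
Two rows agree on {FlightNo, Aircraft} but differ on {Origin, Pilot}, so {FlightNo, Aircraft} -> {Origin, Pilot} does not hold.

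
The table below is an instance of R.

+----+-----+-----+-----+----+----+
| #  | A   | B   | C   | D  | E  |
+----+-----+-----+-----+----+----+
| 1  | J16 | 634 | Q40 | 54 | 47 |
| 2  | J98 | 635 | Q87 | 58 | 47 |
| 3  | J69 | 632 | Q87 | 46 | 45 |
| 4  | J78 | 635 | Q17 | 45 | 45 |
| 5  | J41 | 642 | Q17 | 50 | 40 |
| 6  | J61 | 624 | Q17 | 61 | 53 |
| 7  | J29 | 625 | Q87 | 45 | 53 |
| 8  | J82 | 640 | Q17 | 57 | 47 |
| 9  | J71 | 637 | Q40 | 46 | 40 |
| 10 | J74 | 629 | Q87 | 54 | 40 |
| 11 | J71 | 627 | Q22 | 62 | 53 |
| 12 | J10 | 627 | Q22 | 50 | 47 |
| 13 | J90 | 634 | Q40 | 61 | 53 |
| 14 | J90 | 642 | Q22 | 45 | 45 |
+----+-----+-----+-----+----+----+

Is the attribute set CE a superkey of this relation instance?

All 14 rows have distinct CE values, so CE → (all attributes) holds and CE is a superkey.

Yes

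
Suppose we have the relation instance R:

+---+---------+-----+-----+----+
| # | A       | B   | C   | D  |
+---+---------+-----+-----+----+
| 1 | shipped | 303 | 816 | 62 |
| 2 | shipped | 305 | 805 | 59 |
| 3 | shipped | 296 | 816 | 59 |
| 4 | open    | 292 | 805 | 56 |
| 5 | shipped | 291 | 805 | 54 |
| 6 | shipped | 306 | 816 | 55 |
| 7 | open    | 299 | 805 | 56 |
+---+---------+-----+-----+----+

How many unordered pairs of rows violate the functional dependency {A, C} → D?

4

(A=shipped, C=816): violating pairs (1,3), (1,6), (3,6) — 3 pairs.
(A=shipped, C=805): violating pairs (2,5) — 1 pair.
(A=open, C=805): all 2 rows agree on D — 0 pairs.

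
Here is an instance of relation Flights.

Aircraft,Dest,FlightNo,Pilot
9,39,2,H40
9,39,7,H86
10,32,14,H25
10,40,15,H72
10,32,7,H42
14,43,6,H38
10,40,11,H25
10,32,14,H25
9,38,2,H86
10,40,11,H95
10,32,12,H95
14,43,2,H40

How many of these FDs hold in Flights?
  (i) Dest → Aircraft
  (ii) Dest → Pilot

1

(i) Dest → Aircraft: every LHS value maps to a single RHS value — holds.
(ii) Dest → Pilot: Dest=39: 2 rows → Pilot takes values {H40, H86} — violation; Dest=32: 4 rows → Pilot takes values {H25, H42, H95} — violation; Dest=40: 3 rows → Pilot takes values {H72, H25, H95} — violation; Dest=43: 2 rows → Pilot takes values {H38, H40} — violation — fails.
1 of the 2 dependencies holds.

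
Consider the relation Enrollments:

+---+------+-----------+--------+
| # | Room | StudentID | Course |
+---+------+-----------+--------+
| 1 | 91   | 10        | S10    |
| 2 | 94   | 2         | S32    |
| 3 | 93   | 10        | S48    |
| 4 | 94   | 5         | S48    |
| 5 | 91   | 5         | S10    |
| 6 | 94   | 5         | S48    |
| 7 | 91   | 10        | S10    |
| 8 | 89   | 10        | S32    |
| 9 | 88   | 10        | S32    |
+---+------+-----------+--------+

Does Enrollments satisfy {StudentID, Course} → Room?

No

(StudentID=10, Course=S10): rows 1, 7 → Room = 91, 91 ✓
(StudentID=2, Course=S32): row 2 → Room = 94 ✓
(StudentID=10, Course=S48): row 3 → Room = 93 ✓
(StudentID=5, Course=S48): rows 4, 6 → Room = 94, 94 ✓
(StudentID=5, Course=S10): row 5 → Room = 91 ✓
(StudentID=10, Course=S32): rows 8, 9 → Room takes values {89, 88} — violation
Two rows agree on {StudentID, Course} but differ on Room, so {StudentID, Course} → Room does not hold.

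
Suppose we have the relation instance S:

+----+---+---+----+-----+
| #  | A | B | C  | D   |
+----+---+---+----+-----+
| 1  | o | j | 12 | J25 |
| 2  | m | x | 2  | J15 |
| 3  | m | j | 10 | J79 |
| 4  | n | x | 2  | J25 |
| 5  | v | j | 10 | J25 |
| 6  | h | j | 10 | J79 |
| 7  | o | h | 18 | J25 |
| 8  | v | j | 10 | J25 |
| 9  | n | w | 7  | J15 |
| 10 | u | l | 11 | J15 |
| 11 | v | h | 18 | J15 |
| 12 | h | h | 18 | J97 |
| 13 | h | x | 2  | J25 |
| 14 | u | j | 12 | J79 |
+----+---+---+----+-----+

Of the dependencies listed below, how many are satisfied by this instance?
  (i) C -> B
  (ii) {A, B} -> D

2

(i) C -> B: every LHS value maps to a single RHS value — holds.
(ii) {A, B} -> D: every LHS value maps to a single RHS value — holds.
2 of the 2 dependencies hold.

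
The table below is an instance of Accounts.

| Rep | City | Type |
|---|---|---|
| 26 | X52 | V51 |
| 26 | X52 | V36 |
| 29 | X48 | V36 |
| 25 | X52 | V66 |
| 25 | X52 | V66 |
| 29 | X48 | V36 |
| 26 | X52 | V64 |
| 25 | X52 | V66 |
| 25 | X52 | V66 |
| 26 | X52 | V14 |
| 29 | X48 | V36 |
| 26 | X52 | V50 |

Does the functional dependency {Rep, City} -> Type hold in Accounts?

No

(Rep=26, City=X52): 5 rows → Type takes values {V51, V36, V64, V14, V50} — violation
(Rep=29, City=X48): 3 rows → Type = V36, V36, V36 ✓
(Rep=25, City=X52): 4 rows → Type = V66, V66, V66, V66 ✓
Two rows agree on {Rep, City} but differ on Type, so {Rep, City} -> Type does not hold.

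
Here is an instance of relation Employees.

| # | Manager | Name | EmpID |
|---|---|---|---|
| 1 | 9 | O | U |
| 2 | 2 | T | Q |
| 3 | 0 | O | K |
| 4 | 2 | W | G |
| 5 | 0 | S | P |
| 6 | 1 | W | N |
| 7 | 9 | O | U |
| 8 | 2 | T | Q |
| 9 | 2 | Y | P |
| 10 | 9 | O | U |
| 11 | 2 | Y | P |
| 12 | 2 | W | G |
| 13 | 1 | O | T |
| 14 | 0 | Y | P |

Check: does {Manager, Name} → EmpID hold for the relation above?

Yes

(Manager=9, Name=O): rows 1, 7, 10 → EmpID = U, U, U ✓
(Manager=2, Name=T): rows 2, 8 → EmpID = Q, Q ✓
(Manager=0, Name=O): row 3 → EmpID = K ✓
(Manager=2, Name=W): rows 4, 12 → EmpID = G, G ✓
(Manager=0, Name=S): row 5 → EmpID = P ✓
(Manager=1, Name=W): row 6 → EmpID = N ✓
(Manager=2, Name=Y): rows 9, 11 → EmpID = P, P ✓
(Manager=1, Name=O): row 13 → EmpID = T ✓
(Manager=0, Name=Y): row 14 → EmpID = P ✓
Every {Manager, Name} value is associated with a single EmpID value, so {Manager, Name} → EmpID holds.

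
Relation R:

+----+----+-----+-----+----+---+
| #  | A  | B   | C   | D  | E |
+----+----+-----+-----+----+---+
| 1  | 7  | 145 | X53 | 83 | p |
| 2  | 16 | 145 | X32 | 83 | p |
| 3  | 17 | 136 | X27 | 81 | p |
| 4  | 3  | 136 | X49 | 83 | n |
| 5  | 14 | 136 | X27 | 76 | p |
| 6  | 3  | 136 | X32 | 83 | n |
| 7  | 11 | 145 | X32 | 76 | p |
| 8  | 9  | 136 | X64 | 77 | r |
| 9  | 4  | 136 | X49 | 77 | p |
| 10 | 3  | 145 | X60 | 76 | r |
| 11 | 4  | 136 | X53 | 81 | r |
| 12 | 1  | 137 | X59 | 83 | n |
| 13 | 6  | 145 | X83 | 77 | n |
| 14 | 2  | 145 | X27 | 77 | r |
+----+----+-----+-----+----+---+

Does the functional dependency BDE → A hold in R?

No

(B=145, D=83, E=p): rows 1, 2 → A takes values {7, 16} — violation
(B=136, D=81, E=p): row 3 → A = 17 ✓
(B=136, D=83, E=n): rows 4, 6 → A = 3, 3 ✓
(B=136, D=76, E=p): row 5 → A = 14 ✓
(B=145, D=76, E=p): row 7 → A = 11 ✓
(B=136, D=77, E=r): row 8 → A = 9 ✓
(B=136, D=77, E=p): row 9 → A = 4 ✓
(B=145, D=76, E=r): row 10 → A = 3 ✓
(B=136, D=81, E=r): row 11 → A = 4 ✓
(B=137, D=83, E=n): row 12 → A = 1 ✓
(B=145, D=77, E=n): row 13 → A = 6 ✓
(B=145, D=77, E=r): row 14 → A = 2 ✓
Two rows agree on BDE but differ on A, so BDE → A does not hold.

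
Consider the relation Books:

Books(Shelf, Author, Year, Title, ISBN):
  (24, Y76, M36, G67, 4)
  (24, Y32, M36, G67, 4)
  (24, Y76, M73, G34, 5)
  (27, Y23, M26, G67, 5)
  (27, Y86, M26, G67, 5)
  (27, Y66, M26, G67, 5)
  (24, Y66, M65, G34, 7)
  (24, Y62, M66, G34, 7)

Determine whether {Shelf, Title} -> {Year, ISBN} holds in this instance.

No

(Shelf=24, Title=G67): 2 rows → {Year,ISBN} = (M36, 4), (M36, 4) ✓
(Shelf=24, Title=G34): 3 rows → {Year,ISBN} takes values {(M73, 5), (M65, 7), (M66, 7)} — violation
(Shelf=27, Title=G67): 3 rows → {Year,ISBN} = (M26, 5), (M26, 5), (M26, 5) ✓
Two rows agree on {Shelf, Title} but differ on {Year, ISBN}, so {Shelf, Title} -> {Year, ISBN} does not hold.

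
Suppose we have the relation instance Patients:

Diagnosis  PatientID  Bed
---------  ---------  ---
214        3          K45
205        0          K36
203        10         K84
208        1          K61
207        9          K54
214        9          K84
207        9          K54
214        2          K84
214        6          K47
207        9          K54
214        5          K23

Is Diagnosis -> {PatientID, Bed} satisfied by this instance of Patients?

No

Diagnosis=214: 5 rows → {PatientID,Bed} takes values {(3, K45), (9, K84), (2, K84), (6, K47), (5, K23)} — violation
Diagnosis=205: 1 row → {PatientID,Bed} = (0, K36) ✓
Diagnosis=203: 1 row → {PatientID,Bed} = (10, K84) ✓
Diagnosis=208: 1 row → {PatientID,Bed} = (1, K61) ✓
Diagnosis=207: 3 rows → {PatientID,Bed} = (9, K54), (9, K54), (9, K54) ✓
Two rows agree on Diagnosis but differ on {PatientID, Bed}, so Diagnosis -> {PatientID, Bed} does not hold.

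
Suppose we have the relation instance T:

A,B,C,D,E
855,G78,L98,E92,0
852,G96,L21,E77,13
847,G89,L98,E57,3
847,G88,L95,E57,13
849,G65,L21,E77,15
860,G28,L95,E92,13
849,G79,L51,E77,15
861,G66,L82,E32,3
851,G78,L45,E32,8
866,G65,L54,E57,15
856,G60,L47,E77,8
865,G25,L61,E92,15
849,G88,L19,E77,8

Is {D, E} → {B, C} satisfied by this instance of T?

(D=E92, E=0): 1 row → {B,C} = (G78, L98) ✓
(D=E77, E=13): 1 row → {B,C} = (G96, L21) ✓
(D=E57, E=3): 1 row → {B,C} = (G89, L98) ✓
(D=E57, E=13): 1 row → {B,C} = (G88, L95) ✓
(D=E77, E=15): 2 rows → {B,C} takes values {(G65, L21), (G79, L51)} — violation
(D=E92, E=13): 1 row → {B,C} = (G28, L95) ✓
(D=E32, E=3): 1 row → {B,C} = (G66, L82) ✓
(D=E32, E=8): 1 row → {B,C} = (G78, L45) ✓
(D=E57, E=15): 1 row → {B,C} = (G65, L54) ✓
(D=E77, E=8): 2 rows → {B,C} takes values {(G60, L47), (G88, L19)} — violation
(D=E92, E=15): 1 row → {B,C} = (G25, L61) ✓
Two rows agree on {D, E} but differ on {B, C}, so {D, E} → {B, C} does not hold.

No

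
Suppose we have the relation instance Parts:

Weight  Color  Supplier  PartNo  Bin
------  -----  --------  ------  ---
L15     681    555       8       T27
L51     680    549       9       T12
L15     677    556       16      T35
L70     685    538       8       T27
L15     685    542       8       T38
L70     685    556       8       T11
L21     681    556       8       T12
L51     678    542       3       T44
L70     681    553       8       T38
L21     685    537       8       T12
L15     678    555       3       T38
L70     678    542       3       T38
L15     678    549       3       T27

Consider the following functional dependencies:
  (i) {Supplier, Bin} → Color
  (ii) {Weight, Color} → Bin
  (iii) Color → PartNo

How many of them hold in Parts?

1

(i) {Supplier, Bin} → Color: (Supplier=542, Bin=T38): 2 rows → Color takes values {685, 678} — violation — fails.
(ii) {Weight, Color} → Bin: (Weight=L70, Color=685): 2 rows → Bin takes values {T27, T11} — violation; (Weight=L15, Color=678): 2 rows → Bin takes values {T38, T27} — violation — fails.
(iii) Color → PartNo: every LHS value maps to a single RHS value — holds.
1 of the 3 dependencies holds.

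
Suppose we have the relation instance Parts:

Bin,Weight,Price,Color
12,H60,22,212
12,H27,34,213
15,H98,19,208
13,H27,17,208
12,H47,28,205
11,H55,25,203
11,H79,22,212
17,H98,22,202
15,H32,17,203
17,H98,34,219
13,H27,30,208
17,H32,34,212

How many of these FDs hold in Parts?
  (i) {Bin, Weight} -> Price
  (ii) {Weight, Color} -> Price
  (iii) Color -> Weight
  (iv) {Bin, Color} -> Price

0

(i) {Bin, Weight} -> Price: (Bin=13, Weight=H27): 2 rows → Price takes values {17, 30} — violation; (Bin=17, Weight=H98): 2 rows → Price takes values {22, 34} — violation — fails.
(ii) {Weight, Color} -> Price: (Weight=H27, Color=208): 2 rows → Price takes values {17, 30} — violation — fails.
(iii) Color -> Weight: Color=212: 3 rows → Weight takes values {H60, H79, H32} — violation; Color=208: 3 rows → Weight takes values {H98, H27} — violation; Color=203: 2 rows → Weight takes values {H55, H32} — violation — fails.
(iv) {Bin, Color} -> Price: (Bin=13, Color=208): 2 rows → Price takes values {17, 30} — violation — fails.
None of the 4 dependencies hold.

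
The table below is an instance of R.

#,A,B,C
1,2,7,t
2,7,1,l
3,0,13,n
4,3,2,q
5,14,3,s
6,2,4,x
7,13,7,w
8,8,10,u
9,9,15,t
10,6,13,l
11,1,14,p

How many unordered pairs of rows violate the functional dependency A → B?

A=2: violating pairs (1,6) — 1 pair.

1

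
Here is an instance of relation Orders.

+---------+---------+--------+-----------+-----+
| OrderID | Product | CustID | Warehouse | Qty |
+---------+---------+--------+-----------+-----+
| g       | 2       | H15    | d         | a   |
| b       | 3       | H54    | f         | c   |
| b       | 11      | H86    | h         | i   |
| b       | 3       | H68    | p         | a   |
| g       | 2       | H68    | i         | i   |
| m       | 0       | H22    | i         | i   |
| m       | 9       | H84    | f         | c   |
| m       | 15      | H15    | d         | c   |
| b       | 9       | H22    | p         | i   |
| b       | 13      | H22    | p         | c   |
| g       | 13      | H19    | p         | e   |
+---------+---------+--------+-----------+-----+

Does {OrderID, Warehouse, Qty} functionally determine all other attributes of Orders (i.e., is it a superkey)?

Yes

All 11 rows have distinct {OrderID, Warehouse, Qty} values, so {OrderID, Warehouse, Qty} → (all attributes) holds and {OrderID, Warehouse, Qty} is a superkey.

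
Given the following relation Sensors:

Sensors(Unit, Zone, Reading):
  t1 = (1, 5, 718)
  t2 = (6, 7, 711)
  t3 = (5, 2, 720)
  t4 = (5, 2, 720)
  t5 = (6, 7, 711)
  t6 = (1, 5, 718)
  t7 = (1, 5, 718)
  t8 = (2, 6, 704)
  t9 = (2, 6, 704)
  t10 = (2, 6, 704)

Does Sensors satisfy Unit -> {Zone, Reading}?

Yes

Unit=1: rows 1, 6, 7 → {Zone,Reading} = (5, 718), (5, 718), (5, 718) ✓
Unit=6: rows 2, 5 → {Zone,Reading} = (7, 711), (7, 711) ✓
Unit=5: rows 3, 4 → {Zone,Reading} = (2, 720), (2, 720) ✓
Unit=2: rows 8, 9, 10 → {Zone,Reading} = (6, 704), (6, 704), (6, 704) ✓
Every Unit value is associated with a single {Zone, Reading} value, so Unit -> {Zone, Reading} holds.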